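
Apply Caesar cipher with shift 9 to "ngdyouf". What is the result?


Caesar cipher: shift "ngdyouf" by 9
  'n' (pos 13) + 9 = pos 22 = 'w'
  'g' (pos 6) + 9 = pos 15 = 'p'
  'd' (pos 3) + 9 = pos 12 = 'm'
  'y' (pos 24) + 9 = pos 7 = 'h'
  'o' (pos 14) + 9 = pos 23 = 'x'
  'u' (pos 20) + 9 = pos 3 = 'd'
  'f' (pos 5) + 9 = pos 14 = 'o'
Result: wpmhxdo

wpmhxdo


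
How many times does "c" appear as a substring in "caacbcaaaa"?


Searching for "c" in "caacbcaaaa"
Scanning each position:
  Position 0: "c" => MATCH
  Position 1: "a" => no
  Position 2: "a" => no
  Position 3: "c" => MATCH
  Position 4: "b" => no
  Position 5: "c" => MATCH
  Position 6: "a" => no
  Position 7: "a" => no
  Position 8: "a" => no
  Position 9: "a" => no
Total occurrences: 3

3


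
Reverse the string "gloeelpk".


Input: gloeelpk
Reading characters right to left:
  Position 7: 'k'
  Position 6: 'p'
  Position 5: 'l'
  Position 4: 'e'
  Position 3: 'e'
  Position 2: 'o'
  Position 1: 'l'
  Position 0: 'g'
Reversed: kpleeolg

kpleeolg


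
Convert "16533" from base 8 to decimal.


Input: "16533" in base 8
Positional expansion:
  Digit '1' (value 1) x 8^4 = 4096
  Digit '6' (value 6) x 8^3 = 3072
  Digit '5' (value 5) x 8^2 = 320
  Digit '3' (value 3) x 8^1 = 24
  Digit '3' (value 3) x 8^0 = 3
Sum = 7515

7515


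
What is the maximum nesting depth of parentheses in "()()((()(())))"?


Input: "()()((()(())))"
Tracking depth:
  Position 0 '(': depth becomes 1
  Position 1 ')': depth becomes 0
  Position 2 '(': depth becomes 1
  Position 3 ')': depth becomes 0
  Position 4 '(': depth becomes 1
  Position 5 '(': depth becomes 2
  Position 6 '(': depth becomes 3
  Position 7 ')': depth becomes 2
  Position 8 '(': depth becomes 3
  Position 9 '(': depth becomes 4
  Position 10 ')': depth becomes 3
  Position 11 ')': depth becomes 2
  Position 12 ')': depth becomes 1
  Position 13 ')': depth becomes 0
Maximum depth reached: 4

4


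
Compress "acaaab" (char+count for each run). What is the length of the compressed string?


Input: acaaab
Runs:
  'a' x 1 => "a1"
  'c' x 1 => "c1"
  'a' x 3 => "a3"
  'b' x 1 => "b1"
Compressed: "a1c1a3b1"
Compressed length: 8

8


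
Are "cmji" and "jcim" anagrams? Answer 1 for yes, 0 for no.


Strings: "cmji", "jcim"
Sorted first:  cijm
Sorted second: cijm
Sorted forms match => anagrams

1


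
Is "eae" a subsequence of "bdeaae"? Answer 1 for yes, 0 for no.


Check if "eae" is a subsequence of "bdeaae"
Greedy scan:
  Position 0 ('b'): no match needed
  Position 1 ('d'): no match needed
  Position 2 ('e'): matches sub[0] = 'e'
  Position 3 ('a'): matches sub[1] = 'a'
  Position 4 ('a'): no match needed
  Position 5 ('e'): matches sub[2] = 'e'
All 3 characters matched => is a subsequence

1


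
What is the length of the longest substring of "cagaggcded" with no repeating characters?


Input: "cagaggcded"
Sliding window (track last position of each char):
  Position 0 ('c'): window [0,0] length 1 -- new best
  Position 1 ('a'): window [0,1] length 2 -- new best
  Position 2 ('g'): window [0,2] length 3 -- new best
  Position 3 ('a'): repeat (last at 1), move window start to 2
  Position 3 ('a'): window [2,3] length 2
  Position 4 ('g'): repeat (last at 2), move window start to 3
  Position 4 ('g'): window [3,4] length 2
  Position 5 ('g'): repeat (last at 4), move window start to 5
  Position 5 ('g'): window [5,5] length 1
  Position 6 ('c'): window [5,6] length 2
  Position 7 ('d'): window [5,7] length 3
  Position 8 ('e'): window [5,8] length 4 -- new best
  Position 9 ('d'): repeat (last at 7), move window start to 8
  Position 9 ('d'): window [8,9] length 2
Longest substring with no repeats: "gcde" with length 4

4


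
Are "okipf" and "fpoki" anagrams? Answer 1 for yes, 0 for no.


Strings: "okipf", "fpoki"
Sorted first:  fikop
Sorted second: fikop
Sorted forms match => anagrams

1


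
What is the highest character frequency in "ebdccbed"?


Input: ebdccbed
Character counts:
  'b': 2
  'c': 2
  'd': 2
  'e': 2
Maximum frequency: 2

2


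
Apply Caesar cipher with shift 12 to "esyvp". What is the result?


Caesar cipher: shift "esyvp" by 12
  'e' (pos 4) + 12 = pos 16 = 'q'
  's' (pos 18) + 12 = pos 4 = 'e'
  'y' (pos 24) + 12 = pos 10 = 'k'
  'v' (pos 21) + 12 = pos 7 = 'h'
  'p' (pos 15) + 12 = pos 1 = 'b'
Result: qekhb

qekhb


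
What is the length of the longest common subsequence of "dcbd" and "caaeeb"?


LCS of "dcbd" and "caaeeb"
DP table:
           c    a    a    e    e    b
      0    0    0    0    0    0    0
  d   0    0    0    0    0    0    0
  c   0    1    1    1    1    1    1
  b   0    1    1    1    1    1    2
  d   0    1    1    1    1    1    2
LCS length = dp[4][6] = 2

2


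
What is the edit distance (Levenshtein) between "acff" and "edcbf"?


Computing edit distance: "acff" -> "edcbf"
DP table:
           e    d    c    b    f
      0    1    2    3    4    5
  a   1    1    2    3    4    5
  c   2    2    2    2    3    4
  f   3    3    3    3    3    3
  f   4    4    4    4    4    3
Edit distance = dp[4][5] = 3

3


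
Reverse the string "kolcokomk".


Input: kolcokomk
Reading characters right to left:
  Position 8: 'k'
  Position 7: 'm'
  Position 6: 'o'
  Position 5: 'k'
  Position 4: 'o'
  Position 3: 'c'
  Position 2: 'l'
  Position 1: 'o'
  Position 0: 'k'
Reversed: kmokoclok

kmokoclok


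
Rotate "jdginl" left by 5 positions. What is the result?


Input: "jdginl", rotate left by 5
First 5 characters: "jdgin"
Remaining characters: "l"
Concatenate remaining + first: "l" + "jdgin" = "ljdgin"

ljdgin


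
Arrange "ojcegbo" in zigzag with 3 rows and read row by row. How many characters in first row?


Zigzag "ojcegbo" into 3 rows:
Placing characters:
  'o' => row 0
  'j' => row 1
  'c' => row 2
  'e' => row 1
  'g' => row 0
  'b' => row 1
  'o' => row 2
Rows:
  Row 0: "og"
  Row 1: "jeb"
  Row 2: "co"
First row length: 2

2


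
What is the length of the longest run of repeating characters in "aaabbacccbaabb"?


Input: "aaabbacccbaabb"
Scanning for longest run:
  Position 1 ('a'): continues run of 'a', length=2
  Position 2 ('a'): continues run of 'a', length=3
  Position 3 ('b'): new char, reset run to 1
  Position 4 ('b'): continues run of 'b', length=2
  Position 5 ('a'): new char, reset run to 1
  Position 6 ('c'): new char, reset run to 1
  Position 7 ('c'): continues run of 'c', length=2
  Position 8 ('c'): continues run of 'c', length=3
  Position 9 ('b'): new char, reset run to 1
  Position 10 ('a'): new char, reset run to 1
  Position 11 ('a'): continues run of 'a', length=2
  Position 12 ('b'): new char, reset run to 1
  Position 13 ('b'): continues run of 'b', length=2
Longest run: 'a' with length 3

3


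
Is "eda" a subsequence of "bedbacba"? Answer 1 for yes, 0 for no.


Check if "eda" is a subsequence of "bedbacba"
Greedy scan:
  Position 0 ('b'): no match needed
  Position 1 ('e'): matches sub[0] = 'e'
  Position 2 ('d'): matches sub[1] = 'd'
  Position 3 ('b'): no match needed
  Position 4 ('a'): matches sub[2] = 'a'
  Position 5 ('c'): no match needed
  Position 6 ('b'): no match needed
  Position 7 ('a'): no match needed
All 3 characters matched => is a subsequence

1


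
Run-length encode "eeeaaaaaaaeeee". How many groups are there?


Input: eeeaaaaaaaeeee
Scanning for consecutive runs:
  Group 1: 'e' x 3 (positions 0-2)
  Group 2: 'a' x 7 (positions 3-9)
  Group 3: 'e' x 4 (positions 10-13)
Total groups: 3

3


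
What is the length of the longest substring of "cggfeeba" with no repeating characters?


Input: "cggfeeba"
Sliding window (track last position of each char):
  Position 0 ('c'): window [0,0] length 1 -- new best
  Position 1 ('g'): window [0,1] length 2 -- new best
  Position 2 ('g'): repeat (last at 1), move window start to 2
  Position 2 ('g'): window [2,2] length 1
  Position 3 ('f'): window [2,3] length 2
  Position 4 ('e'): window [2,4] length 3 -- new best
  Position 5 ('e'): repeat (last at 4), move window start to 5
  Position 5 ('e'): window [5,5] length 1
  Position 6 ('b'): window [5,6] length 2
  Position 7 ('a'): window [5,7] length 3
Longest substring with no repeats: "gfe" with length 3

3


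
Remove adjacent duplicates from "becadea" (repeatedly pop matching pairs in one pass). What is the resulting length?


Input: becadea
Stack-based adjacent duplicate removal:
  Read 'b': push. Stack: b
  Read 'e': push. Stack: be
  Read 'c': push. Stack: bec
  Read 'a': push. Stack: beca
  Read 'd': push. Stack: becad
  Read 'e': push. Stack: becade
  Read 'a': push. Stack: becadea
Final stack: "becadea" (length 7)

7


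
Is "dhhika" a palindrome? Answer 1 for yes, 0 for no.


Input: dhhika
Reversed: akihhd
  Compare pos 0 ('d') with pos 5 ('a'): MISMATCH
  Compare pos 1 ('h') with pos 4 ('k'): MISMATCH
  Compare pos 2 ('h') with pos 3 ('i'): MISMATCH
Result: not a palindrome

0


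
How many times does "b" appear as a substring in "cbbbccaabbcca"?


Searching for "b" in "cbbbccaabbcca"
Scanning each position:
  Position 0: "c" => no
  Position 1: "b" => MATCH
  Position 2: "b" => MATCH
  Position 3: "b" => MATCH
  Position 4: "c" => no
  Position 5: "c" => no
  Position 6: "a" => no
  Position 7: "a" => no
  Position 8: "b" => MATCH
  Position 9: "b" => MATCH
  Position 10: "c" => no
  Position 11: "c" => no
  Position 12: "a" => no
Total occurrences: 5

5


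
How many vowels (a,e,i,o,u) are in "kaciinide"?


Input: kaciinide
Checking each character:
  'k' at position 0: consonant
  'a' at position 1: vowel (running total: 1)
  'c' at position 2: consonant
  'i' at position 3: vowel (running total: 2)
  'i' at position 4: vowel (running total: 3)
  'n' at position 5: consonant
  'i' at position 6: vowel (running total: 4)
  'd' at position 7: consonant
  'e' at position 8: vowel (running total: 5)
Total vowels: 5

5


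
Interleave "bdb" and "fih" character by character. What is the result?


Interleaving "bdb" and "fih":
  Position 0: 'b' from first, 'f' from second => "bf"
  Position 1: 'd' from first, 'i' from second => "di"
  Position 2: 'b' from first, 'h' from second => "bh"
Result: bfdibh

bfdibh


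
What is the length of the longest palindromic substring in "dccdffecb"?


Input: "dccdffecb"
Checking substrings for palindromes:
  [0:4] "dccd" (len 4) => palindrome
  [1:3] "cc" (len 2) => palindrome
  [4:6] "ff" (len 2) => palindrome
Longest palindromic substring: "dccd" with length 4

4


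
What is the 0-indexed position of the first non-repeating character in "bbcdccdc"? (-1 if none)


Input: bbcdccdc
Character frequencies:
  'b': 2
  'c': 4
  'd': 2
Scanning left to right for freq == 1:
  Position 0 ('b'): freq=2, skip
  Position 1 ('b'): freq=2, skip
  Position 2 ('c'): freq=4, skip
  Position 3 ('d'): freq=2, skip
  Position 4 ('c'): freq=4, skip
  Position 5 ('c'): freq=4, skip
  Position 6 ('d'): freq=2, skip
  Position 7 ('c'): freq=4, skip
  No unique character found => answer = -1

-1


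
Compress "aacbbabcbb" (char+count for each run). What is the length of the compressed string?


Input: aacbbabcbb
Runs:
  'a' x 2 => "a2"
  'c' x 1 => "c1"
  'b' x 2 => "b2"
  'a' x 1 => "a1"
  'b' x 1 => "b1"
  'c' x 1 => "c1"
  'b' x 2 => "b2"
Compressed: "a2c1b2a1b1c1b2"
Compressed length: 14

14


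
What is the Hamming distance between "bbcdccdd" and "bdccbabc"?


Comparing "bbcdccdd" and "bdccbabc" position by position:
  Position 0: 'b' vs 'b' => same
  Position 1: 'b' vs 'd' => differ
  Position 2: 'c' vs 'c' => same
  Position 3: 'd' vs 'c' => differ
  Position 4: 'c' vs 'b' => differ
  Position 5: 'c' vs 'a' => differ
  Position 6: 'd' vs 'b' => differ
  Position 7: 'd' vs 'c' => differ
Total differences (Hamming distance): 6

6


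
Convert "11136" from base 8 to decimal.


Input: "11136" in base 8
Positional expansion:
  Digit '1' (value 1) x 8^4 = 4096
  Digit '1' (value 1) x 8^3 = 512
  Digit '1' (value 1) x 8^2 = 64
  Digit '3' (value 3) x 8^1 = 24
  Digit '6' (value 6) x 8^0 = 6
Sum = 4702

4702


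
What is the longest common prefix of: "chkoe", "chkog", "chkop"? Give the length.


Words: chkoe, chkog, chkop
  Position 0: all 'c' => match
  Position 1: all 'h' => match
  Position 2: all 'k' => match
  Position 3: all 'o' => match
  Position 4: ('e', 'g', 'p') => mismatch, stop
LCP = "chko" (length 4)

4


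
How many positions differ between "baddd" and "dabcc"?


Comparing "baddd" and "dabcc" position by position:
  Position 0: 'b' vs 'd' => DIFFER
  Position 1: 'a' vs 'a' => same
  Position 2: 'd' vs 'b' => DIFFER
  Position 3: 'd' vs 'c' => DIFFER
  Position 4: 'd' vs 'c' => DIFFER
Positions that differ: 4

4


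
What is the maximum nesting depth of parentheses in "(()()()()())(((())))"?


Input: "(()()()()())(((())))"
Tracking depth:
  Position 0 '(': depth becomes 1
  Position 1 '(': depth becomes 2
  Position 2 ')': depth becomes 1
  Position 3 '(': depth becomes 2
  Position 4 ')': depth becomes 1
  Position 5 '(': depth becomes 2
  Position 6 ')': depth becomes 1
  Position 7 '(': depth becomes 2
  Position 8 ')': depth becomes 1
  Position 9 '(': depth becomes 2
  Position 10 ')': depth becomes 1
  Position 11 ')': depth becomes 0
  Position 12 '(': depth becomes 1
  Position 13 '(': depth becomes 2
  Position 14 '(': depth becomes 3
  Position 15 '(': depth becomes 4
  Position 16 ')': depth becomes 3
  Position 17 ')': depth becomes 2
  Position 18 ')': depth becomes 1
  Position 19 ')': depth becomes 0
Maximum depth reached: 4

4


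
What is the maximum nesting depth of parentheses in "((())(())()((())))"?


Input: "((())(())()((())))"
Tracking depth:
  Position 0 '(': depth becomes 1
  Position 1 '(': depth becomes 2
  Position 2 '(': depth becomes 3
  Position 3 ')': depth becomes 2
  Position 4 ')': depth becomes 1
  Position 5 '(': depth becomes 2
  Position 6 '(': depth becomes 3
  Position 7 ')': depth becomes 2
  Position 8 ')': depth becomes 1
  Position 9 '(': depth becomes 2
  Position 10 ')': depth becomes 1
  Position 11 '(': depth becomes 2
  Position 12 '(': depth becomes 3
  Position 13 '(': depth becomes 4
  Position 14 ')': depth becomes 3
  Position 15 ')': depth becomes 2
  Position 16 ')': depth becomes 1
  Position 17 ')': depth becomes 0
Maximum depth reached: 4

4


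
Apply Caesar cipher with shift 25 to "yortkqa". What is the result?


Caesar cipher: shift "yortkqa" by 25
  'y' (pos 24) + 25 = pos 23 = 'x'
  'o' (pos 14) + 25 = pos 13 = 'n'
  'r' (pos 17) + 25 = pos 16 = 'q'
  't' (pos 19) + 25 = pos 18 = 's'
  'k' (pos 10) + 25 = pos 9 = 'j'
  'q' (pos 16) + 25 = pos 15 = 'p'
  'a' (pos 0) + 25 = pos 25 = 'z'
Result: xnqsjpz

xnqsjpz


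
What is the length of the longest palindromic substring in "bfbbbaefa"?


Input: "bfbbbaefa"
Checking substrings for palindromes:
  [0:3] "bfb" (len 3) => palindrome
  [2:5] "bbb" (len 3) => palindrome
  [2:4] "bb" (len 2) => palindrome
  [3:5] "bb" (len 2) => palindrome
Longest palindromic substring: "bfb" with length 3

3


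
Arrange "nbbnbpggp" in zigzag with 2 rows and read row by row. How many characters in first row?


Zigzag "nbbnbpggp" into 2 rows:
Placing characters:
  'n' => row 0
  'b' => row 1
  'b' => row 0
  'n' => row 1
  'b' => row 0
  'p' => row 1
  'g' => row 0
  'g' => row 1
  'p' => row 0
Rows:
  Row 0: "nbbgp"
  Row 1: "bnpg"
First row length: 5

5


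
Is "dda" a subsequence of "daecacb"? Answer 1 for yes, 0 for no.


Check if "dda" is a subsequence of "daecacb"
Greedy scan:
  Position 0 ('d'): matches sub[0] = 'd'
  Position 1 ('a'): no match needed
  Position 2 ('e'): no match needed
  Position 3 ('c'): no match needed
  Position 4 ('a'): no match needed
  Position 5 ('c'): no match needed
  Position 6 ('b'): no match needed
Only matched 1/3 characters => not a subsequence

0


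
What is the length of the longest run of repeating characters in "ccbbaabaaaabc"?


Input: "ccbbaabaaaabc"
Scanning for longest run:
  Position 1 ('c'): continues run of 'c', length=2
  Position 2 ('b'): new char, reset run to 1
  Position 3 ('b'): continues run of 'b', length=2
  Position 4 ('a'): new char, reset run to 1
  Position 5 ('a'): continues run of 'a', length=2
  Position 6 ('b'): new char, reset run to 1
  Position 7 ('a'): new char, reset run to 1
  Position 8 ('a'): continues run of 'a', length=2
  Position 9 ('a'): continues run of 'a', length=3
  Position 10 ('a'): continues run of 'a', length=4
  Position 11 ('b'): new char, reset run to 1
  Position 12 ('c'): new char, reset run to 1
Longest run: 'a' with length 4

4


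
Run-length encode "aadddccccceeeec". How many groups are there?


Input: aadddccccceeeec
Scanning for consecutive runs:
  Group 1: 'a' x 2 (positions 0-1)
  Group 2: 'd' x 3 (positions 2-4)
  Group 3: 'c' x 5 (positions 5-9)
  Group 4: 'e' x 4 (positions 10-13)
  Group 5: 'c' x 1 (positions 14-14)
Total groups: 5

5


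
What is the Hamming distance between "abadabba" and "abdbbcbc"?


Comparing "abadabba" and "abdbbcbc" position by position:
  Position 0: 'a' vs 'a' => same
  Position 1: 'b' vs 'b' => same
  Position 2: 'a' vs 'd' => differ
  Position 3: 'd' vs 'b' => differ
  Position 4: 'a' vs 'b' => differ
  Position 5: 'b' vs 'c' => differ
  Position 6: 'b' vs 'b' => same
  Position 7: 'a' vs 'c' => differ
Total differences (Hamming distance): 5

5


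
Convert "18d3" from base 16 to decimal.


Input: "18d3" in base 16
Positional expansion:
  Digit '1' (value 1) x 16^3 = 4096
  Digit '8' (value 8) x 16^2 = 2048
  Digit 'd' (value 13) x 16^1 = 208
  Digit '3' (value 3) x 16^0 = 3
Sum = 6355

6355


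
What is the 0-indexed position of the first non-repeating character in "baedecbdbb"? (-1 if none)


Input: baedecbdbb
Character frequencies:
  'a': 1
  'b': 4
  'c': 1
  'd': 2
  'e': 2
Scanning left to right for freq == 1:
  Position 0 ('b'): freq=4, skip
  Position 1 ('a'): unique! => answer = 1

1


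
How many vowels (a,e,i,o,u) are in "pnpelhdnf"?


Input: pnpelhdnf
Checking each character:
  'p' at position 0: consonant
  'n' at position 1: consonant
  'p' at position 2: consonant
  'e' at position 3: vowel (running total: 1)
  'l' at position 4: consonant
  'h' at position 5: consonant
  'd' at position 6: consonant
  'n' at position 7: consonant
  'f' at position 8: consonant
Total vowels: 1

1


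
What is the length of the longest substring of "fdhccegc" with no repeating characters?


Input: "fdhccegc"
Sliding window (track last position of each char):
  Position 0 ('f'): window [0,0] length 1 -- new best
  Position 1 ('d'): window [0,1] length 2 -- new best
  Position 2 ('h'): window [0,2] length 3 -- new best
  Position 3 ('c'): window [0,3] length 4 -- new best
  Position 4 ('c'): repeat (last at 3), move window start to 4
  Position 4 ('c'): window [4,4] length 1
  Position 5 ('e'): window [4,5] length 2
  Position 6 ('g'): window [4,6] length 3
  Position 7 ('c'): repeat (last at 4), move window start to 5
  Position 7 ('c'): window [5,7] length 3
Longest substring with no repeats: "fdhc" with length 4

4


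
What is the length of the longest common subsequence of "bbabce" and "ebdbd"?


LCS of "bbabce" and "ebdbd"
DP table:
           e    b    d    b    d
      0    0    0    0    0    0
  b   0    0    1    1    1    1
  b   0    0    1    1    2    2
  a   0    0    1    1    2    2
  b   0    0    1    1    2    2
  c   0    0    1    1    2    2
  e   0    1    1    1    2    2
LCS length = dp[6][5] = 2

2


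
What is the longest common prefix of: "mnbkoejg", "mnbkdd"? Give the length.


Words: mnbkoejg, mnbkdd
  Position 0: all 'm' => match
  Position 1: all 'n' => match
  Position 2: all 'b' => match
  Position 3: all 'k' => match
  Position 4: ('o', 'd') => mismatch, stop
LCP = "mnbk" (length 4)

4


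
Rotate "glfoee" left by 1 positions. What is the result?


Input: "glfoee", rotate left by 1
First 1 characters: "g"
Remaining characters: "lfoee"
Concatenate remaining + first: "lfoee" + "g" = "lfoeeg"

lfoeeg


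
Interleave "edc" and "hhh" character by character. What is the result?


Interleaving "edc" and "hhh":
  Position 0: 'e' from first, 'h' from second => "eh"
  Position 1: 'd' from first, 'h' from second => "dh"
  Position 2: 'c' from first, 'h' from second => "ch"
Result: ehdhch

ehdhch


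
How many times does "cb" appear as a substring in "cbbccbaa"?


Searching for "cb" in "cbbccbaa"
Scanning each position:
  Position 0: "cb" => MATCH
  Position 1: "bb" => no
  Position 2: "bc" => no
  Position 3: "cc" => no
  Position 4: "cb" => MATCH
  Position 5: "ba" => no
  Position 6: "aa" => no
Total occurrences: 2

2


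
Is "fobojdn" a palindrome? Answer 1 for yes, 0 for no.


Input: fobojdn
Reversed: ndjobof
  Compare pos 0 ('f') with pos 6 ('n'): MISMATCH
  Compare pos 1 ('o') with pos 5 ('d'): MISMATCH
  Compare pos 2 ('b') with pos 4 ('j'): MISMATCH
Result: not a palindrome

0


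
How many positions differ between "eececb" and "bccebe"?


Comparing "eececb" and "bccebe" position by position:
  Position 0: 'e' vs 'b' => DIFFER
  Position 1: 'e' vs 'c' => DIFFER
  Position 2: 'c' vs 'c' => same
  Position 3: 'e' vs 'e' => same
  Position 4: 'c' vs 'b' => DIFFER
  Position 5: 'b' vs 'e' => DIFFER
Positions that differ: 4

4


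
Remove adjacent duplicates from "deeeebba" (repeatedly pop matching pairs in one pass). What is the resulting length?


Input: deeeebba
Stack-based adjacent duplicate removal:
  Read 'd': push. Stack: d
  Read 'e': push. Stack: de
  Read 'e': matches stack top 'e' => pop. Stack: d
  Read 'e': push. Stack: de
  Read 'e': matches stack top 'e' => pop. Stack: d
  Read 'b': push. Stack: db
  Read 'b': matches stack top 'b' => pop. Stack: d
  Read 'a': push. Stack: da
Final stack: "da" (length 2)

2


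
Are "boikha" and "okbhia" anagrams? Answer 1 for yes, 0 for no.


Strings: "boikha", "okbhia"
Sorted first:  abhiko
Sorted second: abhiko
Sorted forms match => anagrams

1


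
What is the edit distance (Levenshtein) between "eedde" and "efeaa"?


Computing edit distance: "eedde" -> "efeaa"
DP table:
           e    f    e    a    a
      0    1    2    3    4    5
  e   1    0    1    2    3    4
  e   2    1    1    1    2    3
  d   3    2    2    2    2    3
  d   4    3    3    3    3    3
  e   5    4    4    3    4    4
Edit distance = dp[5][5] = 4

4


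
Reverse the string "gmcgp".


Input: gmcgp
Reading characters right to left:
  Position 4: 'p'
  Position 3: 'g'
  Position 2: 'c'
  Position 1: 'm'
  Position 0: 'g'
Reversed: pgcmg

pgcmg


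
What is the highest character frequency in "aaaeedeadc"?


Input: aaaeedeadc
Character counts:
  'a': 4
  'c': 1
  'd': 2
  'e': 3
Maximum frequency: 4

4


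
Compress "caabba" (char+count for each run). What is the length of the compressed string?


Input: caabba
Runs:
  'c' x 1 => "c1"
  'a' x 2 => "a2"
  'b' x 2 => "b2"
  'a' x 1 => "a1"
Compressed: "c1a2b2a1"
Compressed length: 8

8


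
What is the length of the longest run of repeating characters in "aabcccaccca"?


Input: "aabcccaccca"
Scanning for longest run:
  Position 1 ('a'): continues run of 'a', length=2
  Position 2 ('b'): new char, reset run to 1
  Position 3 ('c'): new char, reset run to 1
  Position 4 ('c'): continues run of 'c', length=2
  Position 5 ('c'): continues run of 'c', length=3
  Position 6 ('a'): new char, reset run to 1
  Position 7 ('c'): new char, reset run to 1
  Position 8 ('c'): continues run of 'c', length=2
  Position 9 ('c'): continues run of 'c', length=3
  Position 10 ('a'): new char, reset run to 1
Longest run: 'c' with length 3

3


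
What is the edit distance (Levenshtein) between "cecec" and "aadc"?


Computing edit distance: "cecec" -> "aadc"
DP table:
           a    a    d    c
      0    1    2    3    4
  c   1    1    2    3    3
  e   2    2    2    3    4
  c   3    3    3    3    3
  e   4    4    4    4    4
  c   5    5    5    5    4
Edit distance = dp[5][4] = 4

4


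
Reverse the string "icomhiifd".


Input: icomhiifd
Reading characters right to left:
  Position 8: 'd'
  Position 7: 'f'
  Position 6: 'i'
  Position 5: 'i'
  Position 4: 'h'
  Position 3: 'm'
  Position 2: 'o'
  Position 1: 'c'
  Position 0: 'i'
Reversed: dfiihmoci

dfiihmoci


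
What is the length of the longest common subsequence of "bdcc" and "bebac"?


LCS of "bdcc" and "bebac"
DP table:
           b    e    b    a    c
      0    0    0    0    0    0
  b   0    1    1    1    1    1
  d   0    1    1    1    1    1
  c   0    1    1    1    1    2
  c   0    1    1    1    1    2
LCS length = dp[4][5] = 2

2


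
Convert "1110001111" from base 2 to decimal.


Input: "1110001111" in base 2
Positional expansion:
  Digit '1' (value 1) x 2^9 = 512
  Digit '1' (value 1) x 2^8 = 256
  Digit '1' (value 1) x 2^7 = 128
  Digit '0' (value 0) x 2^6 = 0
  Digit '0' (value 0) x 2^5 = 0
  Digit '0' (value 0) x 2^4 = 0
  Digit '1' (value 1) x 2^3 = 8
  Digit '1' (value 1) x 2^2 = 4
  Digit '1' (value 1) x 2^1 = 2
  Digit '1' (value 1) x 2^0 = 1
Sum = 911

911


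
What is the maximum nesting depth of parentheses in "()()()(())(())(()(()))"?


Input: "()()()(())(())(()(()))"
Tracking depth:
  Position 0 '(': depth becomes 1
  Position 1 ')': depth becomes 0
  Position 2 '(': depth becomes 1
  Position 3 ')': depth becomes 0
  Position 4 '(': depth becomes 1
  Position 5 ')': depth becomes 0
  Position 6 '(': depth becomes 1
  Position 7 '(': depth becomes 2
  Position 8 ')': depth becomes 1
  Position 9 ')': depth becomes 0
  Position 10 '(': depth becomes 1
  Position 11 '(': depth becomes 2
  Position 12 ')': depth becomes 1
  Position 13 ')': depth becomes 0
  Position 14 '(': depth becomes 1
  Position 15 '(': depth becomes 2
  Position 16 ')': depth becomes 1
  Position 17 '(': depth becomes 2
  Position 18 '(': depth becomes 3
  Position 19 ')': depth becomes 2
  Position 20 ')': depth becomes 1
  Position 21 ')': depth becomes 0
Maximum depth reached: 3

3


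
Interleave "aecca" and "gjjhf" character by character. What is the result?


Interleaving "aecca" and "gjjhf":
  Position 0: 'a' from first, 'g' from second => "ag"
  Position 1: 'e' from first, 'j' from second => "ej"
  Position 2: 'c' from first, 'j' from second => "cj"
  Position 3: 'c' from first, 'h' from second => "ch"
  Position 4: 'a' from first, 'f' from second => "af"
Result: agejcjchaf

agejcjchaf


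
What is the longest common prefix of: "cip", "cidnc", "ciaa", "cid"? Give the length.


Words: cip, cidnc, ciaa, cid
  Position 0: all 'c' => match
  Position 1: all 'i' => match
  Position 2: ('p', 'd', 'a', 'd') => mismatch, stop
LCP = "ci" (length 2)

2


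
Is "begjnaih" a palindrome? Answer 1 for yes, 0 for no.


Input: begjnaih
Reversed: hianjgeb
  Compare pos 0 ('b') with pos 7 ('h'): MISMATCH
  Compare pos 1 ('e') with pos 6 ('i'): MISMATCH
  Compare pos 2 ('g') with pos 5 ('a'): MISMATCH
  Compare pos 3 ('j') with pos 4 ('n'): MISMATCH
Result: not a palindrome

0


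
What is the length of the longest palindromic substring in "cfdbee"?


Input: "cfdbee"
Checking substrings for palindromes:
  [4:6] "ee" (len 2) => palindrome
Longest palindromic substring: "ee" with length 2

2


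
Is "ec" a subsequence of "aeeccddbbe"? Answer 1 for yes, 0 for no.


Check if "ec" is a subsequence of "aeeccddbbe"
Greedy scan:
  Position 0 ('a'): no match needed
  Position 1 ('e'): matches sub[0] = 'e'
  Position 2 ('e'): no match needed
  Position 3 ('c'): matches sub[1] = 'c'
  Position 4 ('c'): no match needed
  Position 5 ('d'): no match needed
  Position 6 ('d'): no match needed
  Position 7 ('b'): no match needed
  Position 8 ('b'): no match needed
  Position 9 ('e'): no match needed
All 2 characters matched => is a subsequence

1


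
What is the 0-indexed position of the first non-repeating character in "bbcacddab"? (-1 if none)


Input: bbcacddab
Character frequencies:
  'a': 2
  'b': 3
  'c': 2
  'd': 2
Scanning left to right for freq == 1:
  Position 0 ('b'): freq=3, skip
  Position 1 ('b'): freq=3, skip
  Position 2 ('c'): freq=2, skip
  Position 3 ('a'): freq=2, skip
  Position 4 ('c'): freq=2, skip
  Position 5 ('d'): freq=2, skip
  Position 6 ('d'): freq=2, skip
  Position 7 ('a'): freq=2, skip
  Position 8 ('b'): freq=3, skip
  No unique character found => answer = -1

-1


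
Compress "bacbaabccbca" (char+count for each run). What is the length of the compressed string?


Input: bacbaabccbca
Runs:
  'b' x 1 => "b1"
  'a' x 1 => "a1"
  'c' x 1 => "c1"
  'b' x 1 => "b1"
  'a' x 2 => "a2"
  'b' x 1 => "b1"
  'c' x 2 => "c2"
  'b' x 1 => "b1"
  'c' x 1 => "c1"
  'a' x 1 => "a1"
Compressed: "b1a1c1b1a2b1c2b1c1a1"
Compressed length: 20

20


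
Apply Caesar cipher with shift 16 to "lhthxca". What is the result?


Caesar cipher: shift "lhthxca" by 16
  'l' (pos 11) + 16 = pos 1 = 'b'
  'h' (pos 7) + 16 = pos 23 = 'x'
  't' (pos 19) + 16 = pos 9 = 'j'
  'h' (pos 7) + 16 = pos 23 = 'x'
  'x' (pos 23) + 16 = pos 13 = 'n'
  'c' (pos 2) + 16 = pos 18 = 's'
  'a' (pos 0) + 16 = pos 16 = 'q'
Result: bxjxnsq

bxjxnsq


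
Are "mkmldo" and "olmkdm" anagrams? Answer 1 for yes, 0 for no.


Strings: "mkmldo", "olmkdm"
Sorted first:  dklmmo
Sorted second: dklmmo
Sorted forms match => anagrams

1


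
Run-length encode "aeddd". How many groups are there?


Input: aeddd
Scanning for consecutive runs:
  Group 1: 'a' x 1 (positions 0-0)
  Group 2: 'e' x 1 (positions 1-1)
  Group 3: 'd' x 3 (positions 2-4)
Total groups: 3

3


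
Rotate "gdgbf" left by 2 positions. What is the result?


Input: "gdgbf", rotate left by 2
First 2 characters: "gd"
Remaining characters: "gbf"
Concatenate remaining + first: "gbf" + "gd" = "gbfgd"

gbfgd


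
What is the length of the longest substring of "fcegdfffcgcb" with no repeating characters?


Input: "fcegdfffcgcb"
Sliding window (track last position of each char):
  Position 0 ('f'): window [0,0] length 1 -- new best
  Position 1 ('c'): window [0,1] length 2 -- new best
  Position 2 ('e'): window [0,2] length 3 -- new best
  Position 3 ('g'): window [0,3] length 4 -- new best
  Position 4 ('d'): window [0,4] length 5 -- new best
  Position 5 ('f'): repeat (last at 0), move window start to 1
  Position 5 ('f'): window [1,5] length 5
  Position 6 ('f'): repeat (last at 5), move window start to 6
  Position 6 ('f'): window [6,6] length 1
  Position 7 ('f'): repeat (last at 6), move window start to 7
  Position 7 ('f'): window [7,7] length 1
  Position 8 ('c'): window [7,8] length 2
  Position 9 ('g'): window [7,9] length 3
  Position 10 ('c'): repeat (last at 8), move window start to 9
  Position 10 ('c'): window [9,10] length 2
  Position 11 ('b'): window [9,11] length 3
Longest substring with no repeats: "fcegd" with length 5

5


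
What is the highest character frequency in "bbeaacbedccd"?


Input: bbeaacbedccd
Character counts:
  'a': 2
  'b': 3
  'c': 3
  'd': 2
  'e': 2
Maximum frequency: 3

3


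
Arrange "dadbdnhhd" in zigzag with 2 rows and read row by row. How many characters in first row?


Zigzag "dadbdnhhd" into 2 rows:
Placing characters:
  'd' => row 0
  'a' => row 1
  'd' => row 0
  'b' => row 1
  'd' => row 0
  'n' => row 1
  'h' => row 0
  'h' => row 1
  'd' => row 0
Rows:
  Row 0: "dddhd"
  Row 1: "abnh"
First row length: 5

5


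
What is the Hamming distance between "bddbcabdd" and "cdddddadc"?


Comparing "bddbcabdd" and "cdddddadc" position by position:
  Position 0: 'b' vs 'c' => differ
  Position 1: 'd' vs 'd' => same
  Position 2: 'd' vs 'd' => same
  Position 3: 'b' vs 'd' => differ
  Position 4: 'c' vs 'd' => differ
  Position 5: 'a' vs 'd' => differ
  Position 6: 'b' vs 'a' => differ
  Position 7: 'd' vs 'd' => same
  Position 8: 'd' vs 'c' => differ
Total differences (Hamming distance): 6

6


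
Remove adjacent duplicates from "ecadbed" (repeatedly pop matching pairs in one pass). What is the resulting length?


Input: ecadbed
Stack-based adjacent duplicate removal:
  Read 'e': push. Stack: e
  Read 'c': push. Stack: ec
  Read 'a': push. Stack: eca
  Read 'd': push. Stack: ecad
  Read 'b': push. Stack: ecadb
  Read 'e': push. Stack: ecadbe
  Read 'd': push. Stack: ecadbed
Final stack: "ecadbed" (length 7)

7


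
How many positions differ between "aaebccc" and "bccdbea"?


Comparing "aaebccc" and "bccdbea" position by position:
  Position 0: 'a' vs 'b' => DIFFER
  Position 1: 'a' vs 'c' => DIFFER
  Position 2: 'e' vs 'c' => DIFFER
  Position 3: 'b' vs 'd' => DIFFER
  Position 4: 'c' vs 'b' => DIFFER
  Position 5: 'c' vs 'e' => DIFFER
  Position 6: 'c' vs 'a' => DIFFER
Positions that differ: 7

7


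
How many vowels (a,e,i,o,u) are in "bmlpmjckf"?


Input: bmlpmjckf
Checking each character:
  'b' at position 0: consonant
  'm' at position 1: consonant
  'l' at position 2: consonant
  'p' at position 3: consonant
  'm' at position 4: consonant
  'j' at position 5: consonant
  'c' at position 6: consonant
  'k' at position 7: consonant
  'f' at position 8: consonant
Total vowels: 0

0


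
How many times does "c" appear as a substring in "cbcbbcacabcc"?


Searching for "c" in "cbcbbcacabcc"
Scanning each position:
  Position 0: "c" => MATCH
  Position 1: "b" => no
  Position 2: "c" => MATCH
  Position 3: "b" => no
  Position 4: "b" => no
  Position 5: "c" => MATCH
  Position 6: "a" => no
  Position 7: "c" => MATCH
  Position 8: "a" => no
  Position 9: "b" => no
  Position 10: "c" => MATCH
  Position 11: "c" => MATCH
Total occurrences: 6

6


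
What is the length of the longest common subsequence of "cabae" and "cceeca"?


LCS of "cabae" and "cceeca"
DP table:
           c    c    e    e    c    a
      0    0    0    0    0    0    0
  c   0    1    1    1    1    1    1
  a   0    1    1    1    1    1    2
  b   0    1    1    1    1    1    2
  a   0    1    1    1    1    1    2
  e   0    1    1    2    2    2    2
LCS length = dp[5][6] = 2

2


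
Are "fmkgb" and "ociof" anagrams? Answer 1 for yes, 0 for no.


Strings: "fmkgb", "ociof"
Sorted first:  bfgkm
Sorted second: cfioo
Differ at position 0: 'b' vs 'c' => not anagrams

0


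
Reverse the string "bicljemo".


Input: bicljemo
Reading characters right to left:
  Position 7: 'o'
  Position 6: 'm'
  Position 5: 'e'
  Position 4: 'j'
  Position 3: 'l'
  Position 2: 'c'
  Position 1: 'i'
  Position 0: 'b'
Reversed: omejlcib

omejlcib


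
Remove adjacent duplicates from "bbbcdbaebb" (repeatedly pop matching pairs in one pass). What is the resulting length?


Input: bbbcdbaebb
Stack-based adjacent duplicate removal:
  Read 'b': push. Stack: b
  Read 'b': matches stack top 'b' => pop. Stack: (empty)
  Read 'b': push. Stack: b
  Read 'c': push. Stack: bc
  Read 'd': push. Stack: bcd
  Read 'b': push. Stack: bcdb
  Read 'a': push. Stack: bcdba
  Read 'e': push. Stack: bcdbae
  Read 'b': push. Stack: bcdbaeb
  Read 'b': matches stack top 'b' => pop. Stack: bcdbae
Final stack: "bcdbae" (length 6)

6


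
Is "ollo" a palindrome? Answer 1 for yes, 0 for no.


Input: ollo
Reversed: ollo
  Compare pos 0 ('o') with pos 3 ('o'): match
  Compare pos 1 ('l') with pos 2 ('l'): match
Result: palindrome

1


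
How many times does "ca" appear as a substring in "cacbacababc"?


Searching for "ca" in "cacbacababc"
Scanning each position:
  Position 0: "ca" => MATCH
  Position 1: "ac" => no
  Position 2: "cb" => no
  Position 3: "ba" => no
  Position 4: "ac" => no
  Position 5: "ca" => MATCH
  Position 6: "ab" => no
  Position 7: "ba" => no
  Position 8: "ab" => no
  Position 9: "bc" => no
Total occurrences: 2

2


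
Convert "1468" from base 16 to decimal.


Input: "1468" in base 16
Positional expansion:
  Digit '1' (value 1) x 16^3 = 4096
  Digit '4' (value 4) x 16^2 = 1024
  Digit '6' (value 6) x 16^1 = 96
  Digit '8' (value 8) x 16^0 = 8
Sum = 5224

5224


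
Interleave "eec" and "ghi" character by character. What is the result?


Interleaving "eec" and "ghi":
  Position 0: 'e' from first, 'g' from second => "eg"
  Position 1: 'e' from first, 'h' from second => "eh"
  Position 2: 'c' from first, 'i' from second => "ci"
Result: egehci

egehci


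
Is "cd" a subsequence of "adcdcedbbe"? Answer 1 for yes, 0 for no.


Check if "cd" is a subsequence of "adcdcedbbe"
Greedy scan:
  Position 0 ('a'): no match needed
  Position 1 ('d'): no match needed
  Position 2 ('c'): matches sub[0] = 'c'
  Position 3 ('d'): matches sub[1] = 'd'
  Position 4 ('c'): no match needed
  Position 5 ('e'): no match needed
  Position 6 ('d'): no match needed
  Position 7 ('b'): no match needed
  Position 8 ('b'): no match needed
  Position 9 ('e'): no match needed
All 2 characters matched => is a subsequence

1


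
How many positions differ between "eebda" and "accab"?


Comparing "eebda" and "accab" position by position:
  Position 0: 'e' vs 'a' => DIFFER
  Position 1: 'e' vs 'c' => DIFFER
  Position 2: 'b' vs 'c' => DIFFER
  Position 3: 'd' vs 'a' => DIFFER
  Position 4: 'a' vs 'b' => DIFFER
Positions that differ: 5

5


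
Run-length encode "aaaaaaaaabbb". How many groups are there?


Input: aaaaaaaaabbb
Scanning for consecutive runs:
  Group 1: 'a' x 9 (positions 0-8)
  Group 2: 'b' x 3 (positions 9-11)
Total groups: 2

2


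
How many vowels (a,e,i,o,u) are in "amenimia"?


Input: amenimia
Checking each character:
  'a' at position 0: vowel (running total: 1)
  'm' at position 1: consonant
  'e' at position 2: vowel (running total: 2)
  'n' at position 3: consonant
  'i' at position 4: vowel (running total: 3)
  'm' at position 5: consonant
  'i' at position 6: vowel (running total: 4)
  'a' at position 7: vowel (running total: 5)
Total vowels: 5

5


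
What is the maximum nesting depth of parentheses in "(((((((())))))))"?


Input: "(((((((())))))))"
Tracking depth:
  Position 0 '(': depth becomes 1
  Position 1 '(': depth becomes 2
  Position 2 '(': depth becomes 3
  Position 3 '(': depth becomes 4
  Position 4 '(': depth becomes 5
  Position 5 '(': depth becomes 6
  Position 6 '(': depth becomes 7
  Position 7 '(': depth becomes 8
  Position 8 ')': depth becomes 7
  Position 9 ')': depth becomes 6
  Position 10 ')': depth becomes 5
  Position 11 ')': depth becomes 4
  Position 12 ')': depth becomes 3
  Position 13 ')': depth becomes 2
  Position 14 ')': depth becomes 1
  Position 15 ')': depth becomes 0
Maximum depth reached: 8

8


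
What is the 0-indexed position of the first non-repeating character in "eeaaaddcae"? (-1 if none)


Input: eeaaaddcae
Character frequencies:
  'a': 4
  'c': 1
  'd': 2
  'e': 3
Scanning left to right for freq == 1:
  Position 0 ('e'): freq=3, skip
  Position 1 ('e'): freq=3, skip
  Position 2 ('a'): freq=4, skip
  Position 3 ('a'): freq=4, skip
  Position 4 ('a'): freq=4, skip
  Position 5 ('d'): freq=2, skip
  Position 6 ('d'): freq=2, skip
  Position 7 ('c'): unique! => answer = 7

7


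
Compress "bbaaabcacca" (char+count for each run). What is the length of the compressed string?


Input: bbaaabcacca
Runs:
  'b' x 2 => "b2"
  'a' x 3 => "a3"
  'b' x 1 => "b1"
  'c' x 1 => "c1"
  'a' x 1 => "a1"
  'c' x 2 => "c2"
  'a' x 1 => "a1"
Compressed: "b2a3b1c1a1c2a1"
Compressed length: 14

14


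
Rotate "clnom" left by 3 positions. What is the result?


Input: "clnom", rotate left by 3
First 3 characters: "cln"
Remaining characters: "om"
Concatenate remaining + first: "om" + "cln" = "omcln"

omcln


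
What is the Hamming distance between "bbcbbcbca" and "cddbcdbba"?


Comparing "bbcbbcbca" and "cddbcdbba" position by position:
  Position 0: 'b' vs 'c' => differ
  Position 1: 'b' vs 'd' => differ
  Position 2: 'c' vs 'd' => differ
  Position 3: 'b' vs 'b' => same
  Position 4: 'b' vs 'c' => differ
  Position 5: 'c' vs 'd' => differ
  Position 6: 'b' vs 'b' => same
  Position 7: 'c' vs 'b' => differ
  Position 8: 'a' vs 'a' => same
Total differences (Hamming distance): 6

6


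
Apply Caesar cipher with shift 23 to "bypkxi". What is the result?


Caesar cipher: shift "bypkxi" by 23
  'b' (pos 1) + 23 = pos 24 = 'y'
  'y' (pos 24) + 23 = pos 21 = 'v'
  'p' (pos 15) + 23 = pos 12 = 'm'
  'k' (pos 10) + 23 = pos 7 = 'h'
  'x' (pos 23) + 23 = pos 20 = 'u'
  'i' (pos 8) + 23 = pos 5 = 'f'
Result: yvmhuf

yvmhuf
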